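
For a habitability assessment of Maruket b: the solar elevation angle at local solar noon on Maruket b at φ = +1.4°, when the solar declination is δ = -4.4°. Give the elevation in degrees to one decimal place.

84.2°

At local noon the hour angle is zero, so the zenith angle equals |φ − δ| = |+1.4° − (-4.400°)| = 5.800°.
Elevation = 90° − 5.800° = 84.2°.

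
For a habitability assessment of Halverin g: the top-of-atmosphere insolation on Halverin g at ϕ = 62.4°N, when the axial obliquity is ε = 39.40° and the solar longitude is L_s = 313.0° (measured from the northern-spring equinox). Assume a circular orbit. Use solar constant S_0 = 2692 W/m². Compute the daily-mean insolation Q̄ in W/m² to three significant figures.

Q̄ ≈ 0.00 W/m²

Solar declination: sin δ = sin ε · sin L_s = sin 39.40° × sin 313.0° = -0.46421, so δ = -27.659°.
cos h₀ = −tan(+62.4°) tan(-27.659°) = 1.0025 ≥ 1 ⇒ polar night, h₀ = 0 and Q̄ = 0.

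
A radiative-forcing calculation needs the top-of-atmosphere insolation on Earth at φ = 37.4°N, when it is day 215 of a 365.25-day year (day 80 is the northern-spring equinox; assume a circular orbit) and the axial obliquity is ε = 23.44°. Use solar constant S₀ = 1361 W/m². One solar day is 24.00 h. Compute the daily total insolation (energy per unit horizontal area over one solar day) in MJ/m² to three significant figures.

Solar longitude: λ_s = 360° × (215 − 80)/365.25 = 133.060°.
sin δ = sin 23.44° × sin 133.060° = 0.29064, so δ = +16.896°.
cos H₀ = −tan(+37.4°) tan(+16.896°) = -0.2322, H₀ = 1.8052 rad.
Bracket: H₀ sin φ sin δ + cos φ cos δ sin H₀ = 1.8052×0.60738×0.29064 + 0.79441×0.95683×0.97266 = 0.318670 + 0.739334 = 1.058004.
Q̄ = (S₀/π) × [bracket] = (1361/π) × 1.058004 = 458.35 W/m².
Daily total = Q̄ × 24.00 h × 3600 s/h = 458.35 × 24.00 × 3600 / 10⁶ = 39.60 MJ/m².

39.6 MJ/m²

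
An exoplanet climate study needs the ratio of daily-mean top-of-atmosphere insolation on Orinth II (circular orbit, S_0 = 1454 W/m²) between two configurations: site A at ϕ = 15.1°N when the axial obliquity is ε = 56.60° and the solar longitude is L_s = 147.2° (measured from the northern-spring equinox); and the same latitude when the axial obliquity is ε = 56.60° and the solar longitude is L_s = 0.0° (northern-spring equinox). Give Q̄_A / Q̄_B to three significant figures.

— Configuration A (ϕ=+15.1°):
Solar declination: sin δ = sin ε · sin L_s = sin 56.60° × sin 147.2° = 0.45224, so δ = +26.888°.
cos h₀ = −tan(+15.1°) tan(+26.888°) = -0.1368, h₀ = 1.7080 rad.
Bracket: h₀ sin ϕ sin δ + cos ϕ cos δ sin h₀ = 1.7080×0.26050×0.45224 + 0.96547×0.89189×0.99060 = 0.201217 + 0.852999 = 1.054216.
Q̄ = (S_0/π) × [bracket] = (1454/π) × 1.054216 = 487.91 W/m².
— Configuration B (ϕ=+15.1°):
Solar declination: sin δ = sin ε · sin L_s = sin 56.60° × sin 0.0° = 0.00000, so δ = +0.000°.
cos h₀ = −tan(+15.1°) tan(+0.000°) = -0.0000, h₀ = 1.5708 rad.
Bracket: h₀ sin ϕ sin δ + cos ϕ cos δ sin h₀ = 1.5708×0.26050×0.00000 + 0.96547×1.00000×1.00000 = 0.000000 + 0.965470 = 0.965470.
Q̄ = (S_0/π) × [bracket] = (1454/π) × 0.965470 = 446.84 W/m².
Ratio Q̄_A / Q̄_B = 487.91 / 446.84 = 1.092.

Q̄_A / Q̄_B ≈ 1.09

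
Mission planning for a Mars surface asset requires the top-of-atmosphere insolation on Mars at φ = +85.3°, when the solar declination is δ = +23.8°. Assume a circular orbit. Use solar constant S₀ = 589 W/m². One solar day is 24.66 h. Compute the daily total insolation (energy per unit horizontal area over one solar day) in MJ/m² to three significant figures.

21.0 MJ/m²

cos H₀ = −tan(+85.3°) tan(+23.800°) = -5.3646 ≤ −1 ⇒ polar day, H₀ = π.
Bracket: H₀ sin φ sin δ + cos φ cos δ sin H₀ = 3.1416×0.99664×0.40355 + 0.08194×0.91496×0.00000 = 1.263533 + 0.000000 = 1.263533.
Q̄ = (S₀/π) × [bracket] = (589/π) × 1.263533 = 236.89 W/m².
Daily total = Q̄ × 24.66 h × 3600 s/h = 236.89 × 24.66 × 3600 / 10⁶ = 21.03 MJ/m².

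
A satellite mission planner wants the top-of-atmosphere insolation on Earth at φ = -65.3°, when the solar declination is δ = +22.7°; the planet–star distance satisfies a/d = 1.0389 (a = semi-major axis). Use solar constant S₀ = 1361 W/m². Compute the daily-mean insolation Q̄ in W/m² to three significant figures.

cos H₀ = −tan(-65.3°) tan(+22.700°) = 0.9095, H₀ = 0.4288 rad.
Bracket: H₀ sin φ sin δ + cos φ cos δ sin H₀ = 0.4288×-0.90851×0.38591 + 0.41787×0.92254×0.41577 = -0.150339 + 0.160280 = 0.009941.
Inverse-square distance factor (a/d)² = 1.0389² = 1.079313.
Q̄ = (S₀/π) × 1.079313 × [bracket] = (1361/π) × 1.079313 × 0.009941 = 4.648 W/m².

Q̄ ≈ 4.65 W/m²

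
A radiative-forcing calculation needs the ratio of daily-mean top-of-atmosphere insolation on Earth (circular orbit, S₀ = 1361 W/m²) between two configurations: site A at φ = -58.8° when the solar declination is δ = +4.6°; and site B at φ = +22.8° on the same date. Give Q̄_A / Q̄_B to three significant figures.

— Configuration A (φ=-58.8°):
cos H₀ = −tan(-58.8°) tan(+4.600°) = 0.1329, H₀ = 1.4376 rad.
Bracket: H₀ sin φ sin δ + cos φ cos δ sin H₀ = 1.4376×-0.85536×0.08020 + 0.51803×0.99678×0.99114 = -0.098619 + 0.511787 = 0.413168.
Q̄ = (S₀/π) × [bracket] = (1361/π) × 0.413168 = 178.99 W/m².
— Configuration B (φ=+22.8°):
cos H₀ = −tan(+22.8°) tan(+4.600°) = -0.0338, H₀ = 1.6046 rad.
Bracket: H₀ sin φ sin δ + cos φ cos δ sin H₀ = 1.6046×0.38752×0.08020 + 0.92186×0.99678×0.99943 = 0.049870 + 0.918368 = 0.968238.
Q̄ = (S₀/π) × [bracket] = (1361/π) × 0.968238 = 419.46 W/m².
Ratio Q̄_A / Q̄_B = 178.99 / 419.46 = 0.4267.

Q̄_A / Q̄_B ≈ 0.427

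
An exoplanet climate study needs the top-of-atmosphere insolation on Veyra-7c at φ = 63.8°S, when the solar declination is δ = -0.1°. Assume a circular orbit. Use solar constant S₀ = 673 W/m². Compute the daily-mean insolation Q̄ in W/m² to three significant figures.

Q̄ ≈ 95.1 W/m²

cos H₀ = −tan(-63.8°) tan(-0.100°) = -0.0035, H₀ = 1.5743 rad.
Bracket: H₀ sin φ sin δ + cos φ cos δ sin H₀ = 1.5743×-0.89726×-0.00175 + 0.44151×1.00000×0.99999 = 0.002472 + 0.441506 = 0.443978.
Q̄ = (S₀/π) × [bracket] = (673/π) × 0.443978 = 95.11 W/m².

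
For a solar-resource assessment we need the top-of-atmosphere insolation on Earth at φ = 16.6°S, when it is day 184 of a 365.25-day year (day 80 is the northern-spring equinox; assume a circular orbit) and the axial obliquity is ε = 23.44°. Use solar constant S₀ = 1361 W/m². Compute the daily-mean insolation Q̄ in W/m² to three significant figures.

Q̄ ≈ 310 W/m²

Solar longitude: λ_s = 360° × (184 − 80)/365.25 = 102.505°.
sin δ = sin 23.44° × sin 102.505° = 0.38835, so δ = +22.852°.
cos H₀ = −tan(-16.6°) tan(+22.852°) = 0.1256, H₀ = 1.4448 rad.
Bracket: H₀ sin φ sin δ + cos φ cos δ sin H₀ = 1.4448×-0.28569×0.38835 + 0.95832×0.92151×0.99208 = -0.160297 + 0.876107 = 0.715810.
Q̄ = (S₀/π) × [bracket] = (1361/π) × 0.715810 = 310.1 W/m².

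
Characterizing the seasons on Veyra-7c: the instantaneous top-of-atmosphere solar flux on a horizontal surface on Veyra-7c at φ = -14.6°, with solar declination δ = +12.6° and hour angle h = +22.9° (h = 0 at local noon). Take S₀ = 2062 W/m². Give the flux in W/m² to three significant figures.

cos θ_z = sin φ sin δ + cos φ cos δ cos h = -0.054987 + 0.869971 = 0.814984.
Flux = S₀ · cos θ_z = 2062 × 0.814984 = 1680 W/m².

1.68e+03 W/m²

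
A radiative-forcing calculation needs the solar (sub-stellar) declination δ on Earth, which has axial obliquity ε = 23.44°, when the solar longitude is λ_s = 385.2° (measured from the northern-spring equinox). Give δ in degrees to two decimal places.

sin δ = sin ε · sin λ_s = sin 23.44° × sin 385.2° = 0.169370.
δ = arcsin(0.169370) = +9.75°.

δ = +9.75°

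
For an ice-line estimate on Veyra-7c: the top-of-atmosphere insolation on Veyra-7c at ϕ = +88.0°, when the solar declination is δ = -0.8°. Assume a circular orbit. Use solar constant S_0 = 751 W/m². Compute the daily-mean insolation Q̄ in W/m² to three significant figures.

cos h₀ = −tan(+88.0°) tan(-0.800°) = 0.3999, h₀ = 1.1594 rad.
Bracket: h₀ sin ϕ sin δ + cos ϕ cos δ sin h₀ = 1.1594×0.99939×-0.01396 + 0.03490×0.99990×0.91657 = -0.016175 + 0.031985 = 0.015810.
Q̄ = (S_0/π) × [bracket] = (751/π) × 0.015810 = 3.779 W/m².

Q̄ ≈ 3.78 W/m²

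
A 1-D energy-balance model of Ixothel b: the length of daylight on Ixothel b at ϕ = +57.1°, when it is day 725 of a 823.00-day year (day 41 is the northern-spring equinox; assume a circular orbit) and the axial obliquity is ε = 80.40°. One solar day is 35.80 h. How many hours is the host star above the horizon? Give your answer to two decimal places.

Solar longitude: L_s = 360° × (725 − 41)/823.00 = 299.198°.
sin δ = sin 80.40° × sin 299.198° = -0.86071, so δ = -59.397°.
cos h₀ = −tan ϕ · tan δ = 2.6134 ≥ 1, so the host star never rises (polar night) and h₀ = 0.
Daylight = 2h₀/(2π) × 35.80 h = (0.0000/π) × 35.80 = 0.00 h.

0.00 h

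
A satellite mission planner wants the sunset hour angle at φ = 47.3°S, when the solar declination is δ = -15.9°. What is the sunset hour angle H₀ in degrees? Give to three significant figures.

cos H₀ = −tan φ · tan δ = −tan(-47.3°) × tan(-15.900°) = -0.3087, so H₀ = 1.8846 rad = 107.98°.

H₀ = 108°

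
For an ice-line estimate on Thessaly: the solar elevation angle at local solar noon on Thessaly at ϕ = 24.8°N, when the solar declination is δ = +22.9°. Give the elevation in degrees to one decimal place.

88.1°

At local noon the hour angle is zero, so the zenith angle equals |ϕ − δ| = |+24.8° − (+22.900°)| = 1.900°.
Elevation = 90° − 1.900° = 88.1°.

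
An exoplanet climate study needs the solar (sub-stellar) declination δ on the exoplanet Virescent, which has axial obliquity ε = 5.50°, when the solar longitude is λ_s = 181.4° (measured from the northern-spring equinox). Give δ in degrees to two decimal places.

δ = -0.13°

sin δ = sin ε · sin λ_s = sin 5.50° × sin 181.4° = -0.002342.
δ = arcsin(-0.002342) = -0.13°.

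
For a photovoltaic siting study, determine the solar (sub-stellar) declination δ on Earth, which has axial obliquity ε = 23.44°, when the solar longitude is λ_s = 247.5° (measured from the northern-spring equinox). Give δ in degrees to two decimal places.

δ = -21.56°

sin δ = sin ε · sin λ_s = sin 23.44° × sin 247.5° = -0.367509.
δ = arcsin(-0.367509) = -21.56°.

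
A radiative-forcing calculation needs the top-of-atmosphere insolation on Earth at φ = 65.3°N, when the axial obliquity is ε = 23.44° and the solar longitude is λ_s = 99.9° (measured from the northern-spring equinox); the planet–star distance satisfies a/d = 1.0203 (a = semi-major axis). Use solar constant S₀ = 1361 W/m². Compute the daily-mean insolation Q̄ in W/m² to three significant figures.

Solar declination: sin δ = sin ε · sin λ_s = sin 23.44° × sin 99.9° = 0.39187, so δ = +23.071°.
cos H₀ = −tan(+65.3°) tan(+23.071°) = -0.9260, H₀ = 2.7546 rad.
Bracket: H₀ sin φ sin δ + cos φ cos δ sin H₀ = 2.7546×0.90851×0.39187 + 0.41787×0.92002×0.37743 = 0.980687 + 0.145102 = 1.125789.
Inverse-square distance factor (a/d)² = 1.0203² = 1.041012.
Q̄ = (S₀/π) × 1.041012 × [bracket] = (1361/π) × 1.041012 × 1.125789 = 507.7 W/m².

Q̄ ≈ 508 W/m²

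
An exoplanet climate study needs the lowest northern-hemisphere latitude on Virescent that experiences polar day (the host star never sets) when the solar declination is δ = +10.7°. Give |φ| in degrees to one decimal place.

|φ| = 79.3°

Polar day requires cos H₀ = −tan φ tan δ ≤ −1, i.e. tan φ tan δ ≥ 1.
The boundary is |tan φ| · |tan δ| = 1, so |φ| = 90° − |δ| = 90° − 10.7° = 79.3° in the northern hemisphere.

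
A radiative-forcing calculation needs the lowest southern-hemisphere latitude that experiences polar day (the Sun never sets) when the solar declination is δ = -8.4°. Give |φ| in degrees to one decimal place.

|φ| = 81.6°

Polar day requires cos H₀ = −tan φ tan δ ≤ −1, i.e. tan φ tan δ ≥ 1.
The boundary is |tan φ| · |tan δ| = 1, so |φ| = 90° − |δ| = 90° − 8.4° = 81.6° in the southern hemisphere.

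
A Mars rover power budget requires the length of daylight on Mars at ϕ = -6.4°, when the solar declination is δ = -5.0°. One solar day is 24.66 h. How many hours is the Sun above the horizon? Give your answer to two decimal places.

cos h₀ = −tan ϕ · tan δ = −tan(-6.4°) × tan(-5.000°) = -0.0098, so h₀ = 1.5806 rad = 90.56°.
Daylight = 2h₀/(2π) × 24.66 h = (1.5806/π) × 24.66 = 12.41 h.

12.41 h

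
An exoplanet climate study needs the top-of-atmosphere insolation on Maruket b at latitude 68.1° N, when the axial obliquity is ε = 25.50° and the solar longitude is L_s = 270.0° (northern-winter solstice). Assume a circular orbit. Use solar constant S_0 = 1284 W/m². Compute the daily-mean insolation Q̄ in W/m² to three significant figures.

Solar declination: sin δ = sin ε · sin L_s = sin 25.50° × sin 270.0° = -0.43051, so δ = -25.500°.
cos h₀ = −tan(+68.1°) tan(-25.500°) = 1.1865 ≥ 1 ⇒ polar night, h₀ = 0 and Q̄ = 0.

Q̄ ≈ 0.00 W/m²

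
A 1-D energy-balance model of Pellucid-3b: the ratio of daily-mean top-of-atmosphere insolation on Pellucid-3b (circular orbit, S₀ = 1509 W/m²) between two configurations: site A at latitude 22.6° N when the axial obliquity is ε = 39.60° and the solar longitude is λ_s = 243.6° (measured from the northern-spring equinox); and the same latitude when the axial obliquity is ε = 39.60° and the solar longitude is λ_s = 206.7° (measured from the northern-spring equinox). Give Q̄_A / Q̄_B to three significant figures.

— Configuration A (φ=+22.6°):
Solar declination: sin δ = sin ε · sin λ_s = sin 39.60° × sin 243.6° = -0.57095, so δ = -34.816°.
cos H₀ = −tan(+22.6°) tan(-34.816°) = 0.2895, H₀ = 1.2771 rad.
Bracket: H₀ sin φ sin δ + cos φ cos δ sin H₀ = 1.2771×0.38430×-0.57095 + 0.92321×0.82099×0.95718 = -0.280216 + 0.725491 = 0.445275.
Q̄ = (S₀/π) × [bracket] = (1509/π) × 0.445275 = 213.88 W/m².
— Configuration B (φ=+22.6°):
Solar declination: sin δ = sin ε · sin λ_s = sin 39.60° × sin 206.7° = -0.28641, so δ = -16.643°.
cos H₀ = −tan(+22.6°) tan(-16.643°) = 0.1244, H₀ = 1.4460 rad.
Bracket: H₀ sin φ sin δ + cos φ cos δ sin H₀ = 1.4460×0.38430×-0.28641 + 0.92321×0.95811×0.99223 = -0.159157 + 0.877664 = 0.718507.
Q̄ = (S₀/π) × [bracket] = (1509/π) × 0.718507 = 345.12 W/m².
Ratio Q̄_A / Q̄_B = 213.88 / 345.12 = 0.6197.

Q̄_A / Q̄_B ≈ 0.620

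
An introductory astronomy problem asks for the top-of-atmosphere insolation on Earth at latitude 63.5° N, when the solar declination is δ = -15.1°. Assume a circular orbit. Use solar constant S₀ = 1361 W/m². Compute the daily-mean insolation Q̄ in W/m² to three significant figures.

Q̄ ≈ 56.0 W/m²

cos H₀ = −tan(+63.5°) tan(-15.100°) = 0.5412, H₀ = 0.9990 rad.
Bracket: H₀ sin φ sin δ + cos φ cos δ sin H₀ = 0.9990×0.89493×-0.26050 + 0.44620×0.96547×0.84091 = -0.232896 + 0.362258 = 0.129362.
Q̄ = (S₀/π) × [bracket] = (1361/π) × 0.129362 = 56.04 W/m².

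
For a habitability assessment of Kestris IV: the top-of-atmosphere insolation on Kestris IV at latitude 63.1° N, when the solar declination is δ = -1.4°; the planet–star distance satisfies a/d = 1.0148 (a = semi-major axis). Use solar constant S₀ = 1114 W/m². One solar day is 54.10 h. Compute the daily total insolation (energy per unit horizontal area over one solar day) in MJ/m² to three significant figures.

29.8 MJ/m²

cos H₀ = −tan(+63.1°) tan(-1.400°) = 0.0482, H₀ = 1.5226 rad.
Bracket: H₀ sin φ sin δ + cos φ cos δ sin H₀ = 1.5226×0.89180×-0.02443 + 0.45243×0.99970×0.99884 = -0.033172 + 0.451770 = 0.418598.
Inverse-square distance factor (a/d)² = 1.0148² = 1.029819.
Q̄ = (S₀/π) × 1.029819 × [bracket] = (1114/π) × 1.029819 × 0.418598 = 152.86 W/m².
Daily total = Q̄ × 54.10 h × 3600 s/h = 152.86 × 54.10 × 3600 / 10⁶ = 29.77 MJ/m².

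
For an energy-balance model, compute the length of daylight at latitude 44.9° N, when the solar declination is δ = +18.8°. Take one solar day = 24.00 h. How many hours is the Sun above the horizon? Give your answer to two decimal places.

14.64 h

cos H₀ = −tan φ · tan δ = −tan(+44.9°) × tan(+18.800°) = -0.3392, so H₀ = 1.9169 rad = 109.83°.
Daylight = 2H₀/(2π) × 24.00 h = (1.9169/π) × 24.00 = 14.64 h.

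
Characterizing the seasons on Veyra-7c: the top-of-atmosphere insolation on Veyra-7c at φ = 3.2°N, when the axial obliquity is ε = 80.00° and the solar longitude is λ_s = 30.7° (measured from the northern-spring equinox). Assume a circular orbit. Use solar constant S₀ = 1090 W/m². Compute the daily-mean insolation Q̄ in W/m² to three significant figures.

Solar declination: sin δ = sin ε · sin λ_s = sin 80.00° × sin 30.7° = 0.50279, so δ = +30.185°.
cos H₀ = −tan(+3.2°) tan(+30.185°) = -0.0325, H₀ = 1.6033 rad.
Bracket: H₀ sin φ sin δ + cos φ cos δ sin H₀ = 1.6033×0.05582×0.50279 + 0.99844×0.86441×0.99947 = 0.044998 + 0.862604 = 0.907602.
Q̄ = (S₀/π) × [bracket] = (1090/π) × 0.907602 = 314.9 W/m².

Q̄ ≈ 315 W/m²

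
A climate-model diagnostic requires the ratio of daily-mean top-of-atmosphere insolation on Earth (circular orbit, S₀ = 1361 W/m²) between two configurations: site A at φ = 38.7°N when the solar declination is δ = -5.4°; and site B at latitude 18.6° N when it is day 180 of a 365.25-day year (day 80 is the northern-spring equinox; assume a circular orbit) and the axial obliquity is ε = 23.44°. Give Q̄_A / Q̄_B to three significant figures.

Q̄_A / Q̄_B ≈ 0.637

— Configuration A (φ=+38.7°):
cos H₀ = −tan(+38.7°) tan(-5.400°) = 0.0757, H₀ = 1.4950 rad.
Bracket: H₀ sin φ sin δ + cos φ cos δ sin H₀ = 1.4950×0.62524×-0.09411 + 0.78043×0.99556×0.99713 = -0.087968 + 0.774735 = 0.686767.
Q̄ = (S₀/π) × [bracket] = (1361/π) × 0.686767 = 297.52 W/m².
— Configuration B (φ=+18.6°):
Solar longitude: λ_s = 360° × (180 − 80)/365.25 = 98.563°.
sin δ = sin 23.44° × sin 98.563° = 0.39335, so δ = +23.163°.
cos H₀ = −tan(+18.6°) tan(+23.163°) = -0.1440, H₀ = 1.7153 rad.
Bracket: H₀ sin φ sin δ + cos φ cos δ sin H₀ = 1.7153×0.31896×0.39335 + 0.94777×0.91939×0.98958 = 0.215207 + 0.862291 = 1.077498.
Q̄ = (S₀/π) × [bracket] = (1361/π) × 1.077498 = 466.79 W/m².
Ratio Q̄_A / Q̄_B = 297.52 / 466.79 = 0.6374.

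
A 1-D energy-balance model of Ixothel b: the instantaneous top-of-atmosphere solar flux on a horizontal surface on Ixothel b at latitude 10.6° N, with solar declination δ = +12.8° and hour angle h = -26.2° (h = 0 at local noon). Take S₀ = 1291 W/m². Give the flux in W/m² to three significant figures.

cos θ_z = sin φ sin δ + cos φ cos δ cos h = 0.040754 + 0.860030 = 0.900784.
Flux = S₀ · cos θ_z = 1291 × 0.900784 = 1163 W/m².

1.16e+03 W/m²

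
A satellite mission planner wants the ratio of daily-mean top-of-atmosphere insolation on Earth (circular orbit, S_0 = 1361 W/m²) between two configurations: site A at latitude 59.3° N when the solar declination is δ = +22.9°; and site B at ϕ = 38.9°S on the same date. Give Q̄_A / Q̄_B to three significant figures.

— Configuration A (ϕ=+59.3°):
cos h₀ = −tan(+59.3°) tan(+22.900°) = -0.7114, h₀ = 2.3623 rad.
Bracket: h₀ sin ϕ sin δ + cos ϕ cos δ sin h₀ = 2.3623×0.85985×0.38912 + 0.51054×0.92119×0.70276 = 0.790390 + 0.330511 = 1.120901.
Q̄ = (S_0/π) × [bracket] = (1361/π) × 1.120901 = 485.60 W/m².
— Configuration B (ϕ=-38.9°):
cos h₀ = −tan(-38.9°) tan(+22.900°) = 0.3408, h₀ = 1.2230 rad.
Bracket: h₀ sin ϕ sin δ + cos ϕ cos δ sin h₀ = 1.2230×-0.62796×0.38912 + 0.77824×0.92119×0.94012 = -0.298842 + 0.673979 = 0.375137.
Q̄ = (S_0/π) × [bracket] = (1361/π) × 0.375137 = 162.52 W/m².
Ratio Q̄_A / Q̄_B = 485.60 / 162.52 = 2.988.

Q̄_A / Q̄_B ≈ 2.99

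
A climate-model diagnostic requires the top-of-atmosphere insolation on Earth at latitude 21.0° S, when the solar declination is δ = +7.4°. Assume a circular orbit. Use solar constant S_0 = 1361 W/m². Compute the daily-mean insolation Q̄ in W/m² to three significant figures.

cos h₀ = −tan(-21.0°) tan(+7.400°) = 0.0499, h₀ = 1.5209 rad.
Bracket: h₀ sin ϕ sin δ + cos ϕ cos δ sin h₀ = 1.5209×-0.35837×0.12880 + 0.93358×0.99167×0.99876 = -0.070202 + 0.924655 = 0.854453.
Q̄ = (S_0/π) × [bracket] = (1361/π) × 0.854453 = 370.2 W/m².

Q̄ ≈ 370 W/m²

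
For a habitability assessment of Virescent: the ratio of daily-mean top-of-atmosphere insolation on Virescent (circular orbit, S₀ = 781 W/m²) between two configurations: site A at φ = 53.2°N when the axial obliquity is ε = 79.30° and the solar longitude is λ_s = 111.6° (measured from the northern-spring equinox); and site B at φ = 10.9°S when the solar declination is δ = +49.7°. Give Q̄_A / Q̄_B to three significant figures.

— Configuration A (φ=+53.2°):
Solar declination: sin δ = sin ε · sin λ_s = sin 79.30° × sin 111.6° = 0.91361, so δ = +66.009°.
cos H₀ = −tan(+53.2°) tan(+66.009°) = -3.0036 ≤ −1 ⇒ polar day, H₀ = π.
Bracket: H₀ sin φ sin δ + cos φ cos δ sin H₀ = 3.1416×0.80073×0.91361 + 0.59902×0.40659×0.00000 = 2.298253 + 0.000000 = 2.298253.
Q̄ = (S₀/π) × [bracket] = (781/π) × 2.298253 = 571.35 W/m².
— Configuration B (φ=-10.9°):
cos H₀ = −tan(-10.9°) tan(+49.700°) = 0.2271, H₀ = 1.3417 rad.
Bracket: H₀ sin φ sin δ + cos φ cos δ sin H₀ = 1.3417×-0.18910×0.76267 + 0.98196×0.64679×0.97388 = -0.193501 + 0.618533 = 0.425032.
Q̄ = (S₀/π) × [bracket] = (781/π) × 0.425032 = 105.66 W/m².
Ratio Q̄_A / Q̄_B = 571.35 / 105.66 = 5.407.

Q̄_A / Q̄_B ≈ 5.41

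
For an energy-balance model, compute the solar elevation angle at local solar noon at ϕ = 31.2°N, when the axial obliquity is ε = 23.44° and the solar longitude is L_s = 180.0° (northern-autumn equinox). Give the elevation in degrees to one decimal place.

Solar declination: sin δ = sin ε · sin L_s = sin 23.44° × sin 180.0° = 0.00000, so δ = +0.000°.
At local noon the hour angle is zero, so the zenith angle equals |ϕ − δ| = |+31.2° − (+0.000°)| = 31.200°.
Elevation = 90° − 31.200° = 58.8°.

58.8°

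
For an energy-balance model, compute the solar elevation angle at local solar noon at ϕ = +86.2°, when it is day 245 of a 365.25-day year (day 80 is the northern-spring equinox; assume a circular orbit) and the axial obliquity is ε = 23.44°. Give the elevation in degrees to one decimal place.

Solar longitude: L_s = 360° × (245 − 80)/365.25 = 162.628°.
sin δ = sin 23.44° × sin 162.628° = 0.11877, so δ = +6.821°.
At local noon the hour angle is zero, so the zenith angle equals |ϕ − δ| = |+86.2° − (+6.821°)| = 79.379°.
Elevation = 90° − 79.379° = 10.6°.

10.6°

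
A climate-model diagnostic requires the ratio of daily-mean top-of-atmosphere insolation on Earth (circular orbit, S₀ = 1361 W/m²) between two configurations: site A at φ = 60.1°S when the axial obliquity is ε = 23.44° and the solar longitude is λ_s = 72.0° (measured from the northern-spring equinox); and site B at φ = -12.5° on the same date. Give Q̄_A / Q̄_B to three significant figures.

Q̄_A / Q̄_B ≈ 0.0882

— Configuration A (φ=-60.1°):
Solar declination: sin δ = sin ε · sin λ_s = sin 23.44° × sin 72.0° = 0.37832, so δ = +22.230°.
cos H₀ = −tan(-60.1°) tan(+22.230°) = 0.7107, H₀ = 0.7802 rad.
Bracket: H₀ sin φ sin δ + cos φ cos δ sin H₀ = 0.7802×-0.86690×0.37832 + 0.49849×0.92568×0.70345 = -0.255879 + 0.324602 = 0.068723.
Q̄ = (S₀/π) × [bracket] = (1361/π) × 0.068723 = 29.772 W/m².
— Configuration B (φ=-12.5°):
cos H₀ = −tan(-12.5°) tan(+22.230°) = 0.0906, H₀ = 1.4801 rad.
Bracket: H₀ sin φ sin δ + cos φ cos δ sin H₀ = 1.4801×-0.21644×0.37832 + 0.97630×0.92568×0.99589 = -0.121196 + 0.900027 = 0.778831.
Q̄ = (S₀/π) × [bracket] = (1361/π) × 0.778831 = 337.40 W/m².
Ratio Q̄_A / Q̄_B = 29.772 / 337.40 = 0.08824.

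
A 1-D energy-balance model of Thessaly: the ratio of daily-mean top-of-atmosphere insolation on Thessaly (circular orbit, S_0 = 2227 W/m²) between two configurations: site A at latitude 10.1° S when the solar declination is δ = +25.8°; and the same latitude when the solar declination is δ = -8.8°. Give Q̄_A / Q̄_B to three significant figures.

— Configuration A (ϕ=-10.1°):
cos h₀ = −tan(-10.1°) tan(+25.800°) = 0.0861, h₀ = 1.4846 rad.
Bracket: h₀ sin ϕ sin δ + cos ϕ cos δ sin h₀ = 1.4846×-0.17537×0.43523 + 0.98450×0.90032×0.99629 = -0.113314 + 0.883077 = 0.769763.
Q̄ = (S_0/π) × [bracket] = (2227/π) × 0.769763 = 545.67 W/m².
— Configuration B (ϕ=-10.1°):
cos h₀ = −tan(-10.1°) tan(-8.800°) = -0.0276, h₀ = 1.5984 rad.
Bracket: h₀ sin ϕ sin δ + cos ϕ cos δ sin h₀ = 1.5984×-0.17537×-0.15299 + 0.98450×0.98823×0.99962 = 0.042885 + 0.972543 = 1.015428.
Q̄ = (S_0/π) × [bracket] = (2227/π) × 1.015428 = 719.81 W/m².
Ratio Q̄_A / Q̄_B = 545.67 / 719.81 = 0.7581.

Q̄_A / Q̄_B ≈ 0.758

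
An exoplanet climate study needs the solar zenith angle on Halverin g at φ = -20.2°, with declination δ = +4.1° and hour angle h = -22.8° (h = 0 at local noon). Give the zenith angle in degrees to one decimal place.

θ_z = 33.0°

cos θ_z = sin φ sin δ + cos φ cos δ cos h = -0.024688 + 0.862948 = 0.838260.
θ_z = arccos(0.838260) = 33.0°.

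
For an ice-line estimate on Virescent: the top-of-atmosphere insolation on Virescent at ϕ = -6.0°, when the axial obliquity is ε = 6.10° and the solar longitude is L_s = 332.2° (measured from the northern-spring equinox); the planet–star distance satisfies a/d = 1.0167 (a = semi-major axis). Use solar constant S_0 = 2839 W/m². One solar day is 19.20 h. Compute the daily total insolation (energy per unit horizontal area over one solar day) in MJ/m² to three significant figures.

64.7 MJ/m²

Solar declination: sin δ = sin ε · sin L_s = sin 6.10° × sin 332.2° = -0.04956, so δ = -2.841°.
cos h₀ = −tan(-6.0°) tan(-2.841°) = -0.0052, h₀ = 1.5760 rad.
Bracket: h₀ sin ϕ sin δ + cos ϕ cos δ sin h₀ = 1.5760×-0.10453×-0.04956 + 0.99452×0.99877×0.99999 = 0.008164 + 0.993287 = 1.001451.
Inverse-square distance factor (a/d)² = 1.0167² = 1.033679.
Q̄ = (S_0/π) × 1.033679 × [bracket] = (2839/π) × 1.033679 × 1.001451 = 935.47 W/m².
Daily total = Q̄ × 19.20 h × 3600 s/h = 935.47 × 19.20 × 3600 / 10⁶ = 64.66 MJ/m².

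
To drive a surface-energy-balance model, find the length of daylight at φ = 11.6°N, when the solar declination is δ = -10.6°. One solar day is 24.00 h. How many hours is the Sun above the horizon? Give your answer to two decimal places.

cos H₀ = −tan φ · tan δ = −tan(+11.6°) × tan(-10.600°) = 0.0384, so H₀ = 1.5324 rad = 87.80°.
Daylight = 2H₀/(2π) × 24.00 h = (1.5324/π) × 24.00 = 11.71 h.

11.71 h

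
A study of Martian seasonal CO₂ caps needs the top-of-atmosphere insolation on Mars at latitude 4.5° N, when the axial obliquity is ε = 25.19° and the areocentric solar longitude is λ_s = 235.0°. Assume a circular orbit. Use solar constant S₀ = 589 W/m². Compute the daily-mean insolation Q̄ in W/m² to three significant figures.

Q̄ ≈ 167 W/m²

sin δ = sin 25.19° × sin 235.0° = -0.34865, so δ = -20.405°.
cos H₀ = −tan(+4.5°) tan(-20.405°) = 0.0293, H₀ = 1.5415 rad.
Bracket: H₀ sin φ sin δ + cos φ cos δ sin H₀ = 1.5415×0.07846×-0.34865 + 0.99692×0.93725×0.99957 = -0.042168 + 0.933961 = 0.891793.
Q̄ = (S₀/π) × [bracket] = (589/π) × 0.891793 = 167.2 W/m².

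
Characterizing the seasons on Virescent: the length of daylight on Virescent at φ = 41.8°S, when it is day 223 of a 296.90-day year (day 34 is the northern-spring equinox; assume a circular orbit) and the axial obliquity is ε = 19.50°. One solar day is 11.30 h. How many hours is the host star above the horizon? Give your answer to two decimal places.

6.50 h

Solar longitude: λ_s = 360° × (223 − 34)/296.90 = 229.168°.
sin δ = sin 19.50° × sin 229.168° = -0.25257, so δ = -14.630°.
cos H₀ = −tan φ · tan δ = −tan(-41.8°) × tan(-14.630°) = -0.2334, so H₀ = 1.8064 rad = 103.50°.
Daylight = 2H₀/(2π) × 11.30 h = (1.8064/π) × 11.30 = 6.50 h.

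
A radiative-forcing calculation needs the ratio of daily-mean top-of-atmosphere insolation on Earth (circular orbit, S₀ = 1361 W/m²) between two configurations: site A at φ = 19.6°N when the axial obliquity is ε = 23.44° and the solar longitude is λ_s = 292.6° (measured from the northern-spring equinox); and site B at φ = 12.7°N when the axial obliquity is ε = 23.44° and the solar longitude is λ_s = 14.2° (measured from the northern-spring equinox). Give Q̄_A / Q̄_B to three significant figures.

Q̄_A / Q̄_B ≈ 0.688

— Configuration A (φ=+19.6°):
Solar declination: sin δ = sin ε · sin λ_s = sin 23.44° × sin 292.6° = -0.36724, so δ = -21.546°.
cos H₀ = −tan(+19.6°) tan(-21.546°) = 0.1406, H₀ = 1.4297 rad.
Bracket: H₀ sin φ sin δ + cos φ cos δ sin H₀ = 1.4297×0.33545×-0.36724 + 0.94206×0.93013×0.99007 = -0.176126 + 0.867537 = 0.691411.
Q̄ = (S₀/π) × [bracket] = (1361/π) × 0.691411 = 299.53 W/m².
— Configuration B (φ=+12.7°):
Solar declination: sin δ = sin ε · sin λ_s = sin 23.44° × sin 14.2° = 0.09758, so δ = +5.600°.
cos H₀ = −tan(+12.7°) tan(+5.600°) = -0.0221, H₀ = 1.5929 rad.
Bracket: H₀ sin φ sin δ + cos φ cos δ sin H₀ = 1.5929×0.21985×0.09758 + 0.97553×0.99523×0.99976 = 0.034172 + 0.970644 = 1.004816.
Q̄ = (S₀/π) × [bracket] = (1361/π) × 1.004816 = 435.31 W/m².
Ratio Q̄_A / Q̄_B = 299.53 / 435.31 = 0.6881.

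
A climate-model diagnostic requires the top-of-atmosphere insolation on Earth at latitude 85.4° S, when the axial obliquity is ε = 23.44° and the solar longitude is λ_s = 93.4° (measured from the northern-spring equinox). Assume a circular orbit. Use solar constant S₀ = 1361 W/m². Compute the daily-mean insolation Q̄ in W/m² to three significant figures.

Q̄ ≈ 0.00 W/m²

Solar declination: sin δ = sin ε · sin λ_s = sin 23.44° × sin 93.4° = 0.39709, so δ = +23.396°.
cos H₀ = −tan(-85.4°) tan(+23.396°) = 5.3775 ≥ 1 ⇒ polar night, H₀ = 0 and Q̄ = 0.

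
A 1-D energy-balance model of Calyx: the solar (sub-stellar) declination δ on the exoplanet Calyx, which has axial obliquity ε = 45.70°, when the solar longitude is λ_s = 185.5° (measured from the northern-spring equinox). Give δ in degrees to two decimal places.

sin δ = sin ε · sin λ_s = sin 45.70° × sin 185.5° = -0.068596.
δ = arcsin(-0.068596) = -3.93°.

δ = -3.93°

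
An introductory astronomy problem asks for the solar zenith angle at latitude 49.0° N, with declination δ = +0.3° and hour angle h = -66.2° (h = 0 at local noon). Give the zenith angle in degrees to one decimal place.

cos θ_z = sin ϕ sin δ + cos ϕ cos δ cos h = 0.003952 + 0.264746 = 0.268698.
θ_z = arccos(0.268698) = 74.4°.

θ_z = 74.4°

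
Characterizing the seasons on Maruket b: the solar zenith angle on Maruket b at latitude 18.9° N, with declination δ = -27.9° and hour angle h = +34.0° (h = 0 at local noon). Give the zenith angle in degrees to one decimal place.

θ_z = 57.2°

cos θ_z = sin φ sin δ + cos φ cos δ cos h = -0.151571 + 0.693173 = 0.541602.
θ_z = arccos(0.541602) = 57.2°.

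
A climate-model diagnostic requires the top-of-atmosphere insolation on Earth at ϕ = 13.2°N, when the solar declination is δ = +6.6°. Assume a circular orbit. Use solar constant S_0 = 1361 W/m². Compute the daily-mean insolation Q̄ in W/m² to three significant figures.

cos h₀ = −tan(+13.2°) tan(+6.600°) = -0.0271, h₀ = 1.5979 rad.
Bracket: h₀ sin ϕ sin δ + cos ϕ cos δ sin h₀ = 1.5979×0.22835×0.11494 + 0.97358×0.99337×0.99963 = 0.041939 + 0.966767 = 1.008706.
Q̄ = (S_0/π) × [bracket] = (1361/π) × 1.008706 = 437.0 W/m².

Q̄ ≈ 437 W/m²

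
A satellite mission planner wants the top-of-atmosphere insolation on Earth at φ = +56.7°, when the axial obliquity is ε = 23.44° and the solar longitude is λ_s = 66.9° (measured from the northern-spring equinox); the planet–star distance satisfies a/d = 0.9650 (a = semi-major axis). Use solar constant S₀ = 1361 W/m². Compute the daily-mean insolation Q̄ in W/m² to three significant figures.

Solar declination: sin δ = sin ε · sin λ_s = sin 23.44° × sin 66.9° = 0.36589, so δ = +21.463°.
cos H₀ = −tan(+56.7°) tan(+21.463°) = -0.5985, H₀ = 2.2125 rad.
Bracket: H₀ sin φ sin δ + cos φ cos δ sin H₀ = 2.2125×0.83581×0.36589 + 0.54902×0.93066×0.80110 = 0.676615 + 0.409323 = 1.085938.
Inverse-square distance factor (a/d)² = 0.9650² = 0.931225.
Q̄ = (S₀/π) × 0.931225 × [bracket] = (1361/π) × 0.931225 × 1.085938 = 438.1 W/m².

Q̄ ≈ 438 W/m²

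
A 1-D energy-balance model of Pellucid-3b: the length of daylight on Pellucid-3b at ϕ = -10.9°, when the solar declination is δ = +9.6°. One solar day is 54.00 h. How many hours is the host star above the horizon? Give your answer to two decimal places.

26.44 h

cos h₀ = −tan ϕ · tan δ = −tan(-10.9°) × tan(+9.600°) = 0.0326, so h₀ = 1.5382 rad = 88.13°.
Daylight = 2h₀/(2π) × 54.00 h = (1.5382/π) × 54.00 = 26.44 h.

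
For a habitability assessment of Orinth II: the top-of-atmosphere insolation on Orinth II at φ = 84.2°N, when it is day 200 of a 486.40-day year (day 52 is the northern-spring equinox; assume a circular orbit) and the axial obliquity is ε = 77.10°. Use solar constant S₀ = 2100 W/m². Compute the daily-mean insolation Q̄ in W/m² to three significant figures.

Q̄ ≈ 1.92e+03 W/m²

Solar longitude: λ_s = 360° × (200 − 52)/486.40 = 109.539°.
sin δ = sin 77.10° × sin 109.539° = 0.91863, so δ = +66.726°.
cos H₀ = −tan(+84.2°) tan(+66.726°) = -22.8880 ≤ −1 ⇒ polar day, H₀ = π.
Bracket: H₀ sin φ sin δ + cos φ cos δ sin H₀ = 3.1416×0.99488×0.91863 + 0.10106×0.39513×0.00000 = 2.871192 + 0.000000 = 2.871192.
Q̄ = (S₀/π) × [bracket] = (2100/π) × 2.871192 = 1919 W/m².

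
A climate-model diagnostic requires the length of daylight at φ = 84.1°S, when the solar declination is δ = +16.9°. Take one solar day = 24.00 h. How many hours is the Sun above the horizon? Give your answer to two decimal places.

0.00 h

cos H₀ = −tan φ · tan δ = 2.9400 ≥ 1, so the Sun never rises (polar night) and H₀ = 0.
Daylight = 2H₀/(2π) × 24.00 h = (0.0000/π) × 24.00 = 0.00 h.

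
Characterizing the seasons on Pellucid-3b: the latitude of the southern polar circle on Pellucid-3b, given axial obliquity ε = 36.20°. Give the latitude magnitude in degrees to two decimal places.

53.80°

The polar circle is the lowest latitude that experiences at least one full rotation of continuous darkness at the northern-summer solstice; it lies at |φ| = 90° − ε = 90° − 36.20° = 53.80°.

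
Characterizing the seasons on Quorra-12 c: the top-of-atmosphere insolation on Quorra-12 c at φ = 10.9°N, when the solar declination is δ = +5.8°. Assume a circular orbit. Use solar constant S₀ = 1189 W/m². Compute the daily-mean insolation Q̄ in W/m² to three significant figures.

cos H₀ = −tan(+10.9°) tan(+5.800°) = -0.0196, H₀ = 1.5904 rad.
Bracket: H₀ sin φ sin δ + cos φ cos δ sin H₀ = 1.5904×0.18910×0.10106 + 0.98196×0.99488×0.99981 = 0.030393 + 0.976747 = 1.007140.
Q̄ = (S₀/π) × [bracket] = (1189/π) × 1.007140 = 381.2 W/m².

Q̄ ≈ 381 W/m²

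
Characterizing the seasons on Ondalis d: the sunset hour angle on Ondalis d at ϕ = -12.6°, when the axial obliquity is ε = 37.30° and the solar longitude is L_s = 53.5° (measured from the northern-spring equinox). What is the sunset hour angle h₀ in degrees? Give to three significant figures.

h₀ = 82.8°

Solar declination: sin δ = sin ε · sin L_s = sin 37.30° × sin 53.5° = 0.48713, so δ = +29.152°.
cos h₀ = −tan ϕ · tan δ = −tan(-12.6°) × tan(+29.152°) = 0.1247, so h₀ = 1.4458 rad = 82.84°.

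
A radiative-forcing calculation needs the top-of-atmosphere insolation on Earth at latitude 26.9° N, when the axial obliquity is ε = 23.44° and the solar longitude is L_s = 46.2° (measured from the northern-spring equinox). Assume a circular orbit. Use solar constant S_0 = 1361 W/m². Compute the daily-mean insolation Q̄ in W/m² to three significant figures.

Solar declination: sin δ = sin ε · sin L_s = sin 23.44° × sin 46.2° = 0.28711, so δ = +16.685°.
cos h₀ = −tan(+26.9°) tan(+16.685°) = -0.1521, h₀ = 1.7234 rad.
Bracket: h₀ sin ϕ sin δ + cos ϕ cos δ sin h₀ = 1.7234×0.45243×0.28711 + 0.89180×0.95790×0.98837 = 0.223865 + 0.844320 = 1.068185.
Q̄ = (S_0/π) × [bracket] = (1361/π) × 1.068185 = 462.8 W/m².

Q̄ ≈ 463 W/m²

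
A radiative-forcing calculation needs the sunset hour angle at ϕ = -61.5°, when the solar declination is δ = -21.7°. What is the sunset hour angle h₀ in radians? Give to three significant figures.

cos h₀ = −tan ϕ · tan δ = −tan(-61.5°) × tan(-21.700°) = -0.7329, so h₀ = 2.3934 rad = 137.13°.

h₀ = 2.39 rad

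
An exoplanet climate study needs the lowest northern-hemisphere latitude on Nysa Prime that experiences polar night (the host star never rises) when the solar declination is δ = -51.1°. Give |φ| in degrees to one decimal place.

Polar night requires cos H₀ = −tan φ tan δ ≥ 1, i.e. tan φ tan δ ≤ −1.
The boundary is |tan φ| · |tan δ| = 1, so |φ| = 90° − |δ| = 90° − 51.1° = 38.9° in the northern hemisphere.

|φ| = 38.9°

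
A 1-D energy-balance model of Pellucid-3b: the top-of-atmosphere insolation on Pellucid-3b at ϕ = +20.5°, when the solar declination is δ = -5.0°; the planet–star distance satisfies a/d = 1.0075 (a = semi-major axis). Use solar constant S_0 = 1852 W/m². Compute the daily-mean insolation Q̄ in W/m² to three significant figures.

cos h₀ = −tan(+20.5°) tan(-5.000°) = 0.0327, h₀ = 1.5381 rad.
Bracket: h₀ sin ϕ sin δ + cos ϕ cos δ sin h₀ = 1.5381×0.35021×-0.08716 + 0.93667×0.99619×0.99946 = -0.046949 + 0.932597 = 0.885648.
Inverse-square distance factor (a/d)² = 1.0075² = 1.015056.
Q̄ = (S_0/π) × 1.015056 × [bracket] = (1852/π) × 1.015056 × 0.885648 = 530.0 W/m².

Q̄ ≈ 530 W/m²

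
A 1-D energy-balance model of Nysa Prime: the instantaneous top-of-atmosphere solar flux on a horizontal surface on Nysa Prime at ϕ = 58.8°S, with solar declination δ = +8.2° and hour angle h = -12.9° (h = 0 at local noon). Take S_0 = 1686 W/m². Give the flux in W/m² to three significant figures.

cos θ_z = sin ϕ sin δ + cos ϕ cos δ cos h = -0.122000 + 0.499790 = 0.377790.
Flux = S_0 · cos θ_z = 1686 × 0.377790 = 637.0 W/m².

637 W/m²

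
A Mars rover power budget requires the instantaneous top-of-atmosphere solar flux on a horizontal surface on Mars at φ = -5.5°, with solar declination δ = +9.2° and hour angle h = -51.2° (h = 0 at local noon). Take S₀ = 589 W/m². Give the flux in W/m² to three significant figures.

354 W/m²

cos θ_z = sin φ sin δ + cos φ cos δ cos h = -0.015324 + 0.615696 = 0.600372.
Flux = S₀ · cos θ_z = 589 × 0.600372 = 353.6 W/m².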